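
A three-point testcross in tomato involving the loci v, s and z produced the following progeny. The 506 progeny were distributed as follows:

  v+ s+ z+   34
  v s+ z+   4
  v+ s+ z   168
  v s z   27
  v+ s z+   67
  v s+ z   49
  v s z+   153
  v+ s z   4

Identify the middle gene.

s

The two most frequent reciprocal classes, v+ s+ z and v s z+, are the parental types, so the F1 was v+ s+ z / v s z+.
The two rarest classes, v+ s z and v s+ z+, are the double crossovers. Comparing them with the parentals, only the s allele has switched, so s is the middle locus and the order is v – s – z.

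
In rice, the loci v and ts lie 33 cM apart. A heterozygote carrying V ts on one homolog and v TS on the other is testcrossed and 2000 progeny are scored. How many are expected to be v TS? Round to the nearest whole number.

670

A map distance of 33 cM corresponds to a recombination frequency of 0.330.
The F1 is V ts / v TS, so v TS is a parental gamete class with expected frequency (1 − r)/2 = 0.670/2 = 0.3350.
Expected number = 0.3350 × 2000 = 670.00 ≈ 670.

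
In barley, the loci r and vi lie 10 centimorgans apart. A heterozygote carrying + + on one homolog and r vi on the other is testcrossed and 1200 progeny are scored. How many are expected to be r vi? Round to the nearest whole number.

A map distance of 10 centimorgans corresponds to a recombination frequency of 0.100.
The F1 is + + / r vi, so r vi is a parental gamete class with expected frequency (1 − r)/2 = 0.900/2 = 0.4500.
Expected number = 0.4500 × 1200 = 540.00 ≈ 540.

540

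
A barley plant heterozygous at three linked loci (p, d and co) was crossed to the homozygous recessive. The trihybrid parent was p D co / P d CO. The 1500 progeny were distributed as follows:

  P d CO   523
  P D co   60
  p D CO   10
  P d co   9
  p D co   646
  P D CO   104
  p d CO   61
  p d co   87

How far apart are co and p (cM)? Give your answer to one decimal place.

The two rarest classes, p D CO and P d co, are the double crossovers. Comparing them with the parentals, only the co allele has switched, so co is the middle locus and the order is d – co – p.
Crossovers in the co–p interval produce the single-crossover classes P D co and p d CO (60 + 61 = 121) plus the double crossovers (19).
RF(co–p) = (121 + 19) / 1500 = 140/1500 = 0.0933 → 9.3 cM.

9.3 cM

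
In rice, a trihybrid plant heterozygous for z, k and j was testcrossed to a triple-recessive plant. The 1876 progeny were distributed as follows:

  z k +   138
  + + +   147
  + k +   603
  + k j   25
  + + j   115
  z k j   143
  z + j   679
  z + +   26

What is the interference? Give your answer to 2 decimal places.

The two most frequent reciprocal classes, z + j and + k +, are the parental types, so the F1 was z + j / + k +.
The two rarest classes, z + + and + k j, are the double crossovers. Comparing them with the parentals, only the j allele has switched, so j is the middle locus and the order is k – j – z.
k–j: (290 + 51)/1876 = 0.1818; j–z: (253 + 51)/1876 = 0.1620.
Expected DCO frequency = 0.1818 × 0.1620 ≈ 0.02945; observed = 51/1876 ≈ 0.02719.
Coefficient of coincidence = 0.02719/0.02945 ≈ 0.92; interference = 1 − 0.92 = 0.08.

0.08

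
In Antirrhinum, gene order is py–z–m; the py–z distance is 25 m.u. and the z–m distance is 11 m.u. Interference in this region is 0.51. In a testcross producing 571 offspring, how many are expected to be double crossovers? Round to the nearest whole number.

8

Map distances give recombination frequencies of 0.250 and 0.110 for the two intervals.
With interference 0.51 (so coincidence = 0.49), expected double-crossover frequency = 0.250 × 0.110 × 0.49 = 0.01347.
Expected number = 0.01347 × 571 = 7.69 ≈ 8.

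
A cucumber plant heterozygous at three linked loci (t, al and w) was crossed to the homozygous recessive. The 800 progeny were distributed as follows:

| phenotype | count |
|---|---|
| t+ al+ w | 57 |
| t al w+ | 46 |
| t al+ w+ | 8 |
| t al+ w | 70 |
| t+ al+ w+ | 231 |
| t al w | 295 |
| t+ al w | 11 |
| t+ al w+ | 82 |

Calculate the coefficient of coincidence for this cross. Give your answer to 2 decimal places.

The two most frequent reciprocal classes, t+ al+ w+ and t al w, are the parental types, so the F1 was t+ al+ w+ / t al w.
The two rarest classes, t al+ w+ and t+ al w, are the double crossovers. Comparing them with the parentals, only the t allele has switched, so t is the middle locus and the order is w – t – al.
w–t: (103 + 19)/800 = 0.1525; t–al: (152 + 19)/800 = 0.2137.
Expected DCO frequency = 0.1525 × 0.2137 ≈ 0.03259; observed = 19/800 ≈ 0.02375.
Coefficient of coincidence = 0.02375/0.03259 ≈ 0.73.

0.73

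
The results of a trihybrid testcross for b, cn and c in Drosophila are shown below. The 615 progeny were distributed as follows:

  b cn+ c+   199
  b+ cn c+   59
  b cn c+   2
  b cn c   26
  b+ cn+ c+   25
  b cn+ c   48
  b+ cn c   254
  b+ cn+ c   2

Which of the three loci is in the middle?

cn

The two most frequent reciprocal classes, b cn+ c+ and b+ cn c, are the parental types, so the F1 was b cn+ c+ / b+ cn c.
The two rarest classes, b cn c+ and b+ cn+ c, are the double crossovers. Comparing them with the parentals, only the cn allele has switched, so cn is the middle locus and the order is b – cn – c.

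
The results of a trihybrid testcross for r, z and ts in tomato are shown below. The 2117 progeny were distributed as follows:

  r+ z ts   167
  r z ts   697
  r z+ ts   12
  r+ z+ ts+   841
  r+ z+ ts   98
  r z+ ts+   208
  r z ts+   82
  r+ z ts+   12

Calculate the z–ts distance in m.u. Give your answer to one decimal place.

9.6 m.u.

The two most frequent reciprocal classes, r+ z+ ts+ and r z ts, are the parental types, so the F1 was r+ z+ ts+ / r z ts.
The two rarest classes, r+ z ts+ and r z+ ts, are the double crossovers. Comparing them with the parentals, only the z allele has switched, so z is the middle locus and the order is r – z – ts.
Crossovers in the z–ts interval produce the single-crossover classes r+ z+ ts and r z ts+ (98 + 82 = 180) plus the double crossovers (24).
RF(z–ts) = (180 + 24) / 2117 = 204/2117 = 0.0964 → 9.6 m.u.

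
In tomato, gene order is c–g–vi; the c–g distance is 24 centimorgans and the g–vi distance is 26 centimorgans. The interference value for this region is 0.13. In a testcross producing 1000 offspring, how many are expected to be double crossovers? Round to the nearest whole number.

Map distances give recombination frequencies of 0.240 and 0.260 for the two intervals.
With interference 0.13 (so coincidence = 0.87), expected double-crossover frequency = 0.240 × 0.260 × 0.87 = 0.05429.
Expected number = 0.05429 × 1000 = 54.29 ≈ 54.

54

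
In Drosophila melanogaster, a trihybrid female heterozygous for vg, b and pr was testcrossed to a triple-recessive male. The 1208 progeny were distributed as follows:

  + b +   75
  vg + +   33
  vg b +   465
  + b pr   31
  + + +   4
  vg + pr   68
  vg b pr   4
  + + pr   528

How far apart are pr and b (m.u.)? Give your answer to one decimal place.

6.0 m.u.

The two most frequent reciprocal classes, + + pr and vg b +, are the parental types, so the F1 was + + pr / vg b +.
The two rarest classes, + + + and vg b pr, are the double crossovers. Comparing them with the parentals, only the pr allele has switched, so pr is the middle locus and the order is vg – pr – b.
Crossovers in the pr–b interval produce the single-crossover classes + b pr and vg + + (31 + 33 = 64) plus the double crossovers (8).
RF(pr–b) = (64 + 8) / 1208 = 72/1208 = 0.0596 → 6.0 m.u.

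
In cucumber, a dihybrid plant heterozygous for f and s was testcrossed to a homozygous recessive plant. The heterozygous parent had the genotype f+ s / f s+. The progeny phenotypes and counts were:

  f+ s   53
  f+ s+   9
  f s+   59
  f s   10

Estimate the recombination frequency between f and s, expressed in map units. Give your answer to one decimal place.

The recombinant classes are f+ s+ and f s: 9 + 10 = 19.
Recombination frequency = 19/131 = 0.1450 ≈ 14.5%, i.e. 14.5 map units.

14.5 map units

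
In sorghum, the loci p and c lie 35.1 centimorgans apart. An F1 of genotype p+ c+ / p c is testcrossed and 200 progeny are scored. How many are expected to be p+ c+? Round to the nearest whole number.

65

A map distance of 35.1 centimorgans corresponds to a recombination frequency of 0.351.
The F1 is p+ c+ / p c, so p+ c+ is a parental gamete class with expected frequency (1 − r)/2 = 0.649/2 = 0.3245.
Expected number = 0.3245 × 200 = 64.90 ≈ 65.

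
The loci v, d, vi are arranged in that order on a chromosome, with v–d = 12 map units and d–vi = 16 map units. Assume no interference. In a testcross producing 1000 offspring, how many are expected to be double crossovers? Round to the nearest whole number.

19

Map distances give recombination frequencies of 0.120 and 0.160 for the two intervals.
With no interference, expected double-crossover frequency = 0.120 × 0.160 = 0.01920.
Expected number = 0.01920 × 1000 = 19.20 ≈ 19.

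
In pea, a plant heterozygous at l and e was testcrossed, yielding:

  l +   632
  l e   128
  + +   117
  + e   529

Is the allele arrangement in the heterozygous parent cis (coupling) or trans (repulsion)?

The two most frequent classes are + e (529) and l + (632); these are the parental (non-recombinant) types.
So the F1 carried + e on one chromosome and l + on the other — the recessive alleles are on opposite chromosomes (trans / repulsion).

trans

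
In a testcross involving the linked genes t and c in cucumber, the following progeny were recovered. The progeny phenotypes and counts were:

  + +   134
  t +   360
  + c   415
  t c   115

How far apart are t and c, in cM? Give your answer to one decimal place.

The two most frequent classes, + c (415) and t + (360), are the parental types, so the F1 was + c / t +.
The recombinant classes are + + and t c: 134 + 115 = 249.
Recombination frequency = 249/1024 = 0.2432 ≈ 24.3%, i.e. 24.3 cM.

24.3 cM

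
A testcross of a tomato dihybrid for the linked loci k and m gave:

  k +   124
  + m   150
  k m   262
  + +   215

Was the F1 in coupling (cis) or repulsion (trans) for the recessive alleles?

cis

The two most frequent classes are + + (215) and k m (262); these are the parental (non-recombinant) types.
So the F1 carried + + on one chromosome and k m on the other — the recessive alleles are on the same chromosome (cis / coupling).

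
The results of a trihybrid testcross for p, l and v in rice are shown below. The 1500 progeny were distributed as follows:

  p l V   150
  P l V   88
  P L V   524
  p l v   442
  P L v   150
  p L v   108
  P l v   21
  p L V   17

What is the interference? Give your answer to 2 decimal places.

0.28

The two most frequent reciprocal classes, p l v and P L V, are the parental types, so the F1 was p l v / P L V.
The two rarest classes, P l v and p L V, are the double crossovers. Comparing them with the parentals, only the p allele has switched, so p is the middle locus and the order is v – p – l.
v–p: (300 + 38)/1500 = 0.2253; p–l: (196 + 38)/1500 = 0.1560.
Expected DCO frequency = 0.2253 × 0.1560 ≈ 0.03515; observed = 38/1500 ≈ 0.02533.
Coefficient of coincidence = 0.02533/0.03515 ≈ 0.72; interference = 1 − 0.72 = 0.28.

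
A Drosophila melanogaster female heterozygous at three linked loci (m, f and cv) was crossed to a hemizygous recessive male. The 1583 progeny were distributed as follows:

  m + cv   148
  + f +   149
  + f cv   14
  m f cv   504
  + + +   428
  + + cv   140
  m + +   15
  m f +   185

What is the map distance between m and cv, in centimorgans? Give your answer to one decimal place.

22.4 centimorgans

The two most frequent reciprocal classes, m f cv and + + +, are the parental types, so the F1 was m f cv / + + +.
The two rarest classes, + f cv and m + +, are the double crossovers. Comparing them with the parentals, only the m allele has switched, so m is the middle locus and the order is cv – m – f.
Crossovers in the cv–m interval produce the single-crossover classes m f + and + + cv (185 + 140 = 325) plus the double crossovers (29).
RF(cv–m) = (325 + 29) / 1583 = 354/1583 = 0.2236 → 22.4 centimorgans.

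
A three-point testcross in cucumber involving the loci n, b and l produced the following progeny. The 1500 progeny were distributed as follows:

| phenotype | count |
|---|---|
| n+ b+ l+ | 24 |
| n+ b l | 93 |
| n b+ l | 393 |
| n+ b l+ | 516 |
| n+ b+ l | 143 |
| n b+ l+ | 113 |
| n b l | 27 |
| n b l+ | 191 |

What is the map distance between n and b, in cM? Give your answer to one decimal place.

25.7 cM

The two most frequent reciprocal classes, n+ b l+ and n b+ l, are the parental types, so the F1 was n+ b l+ / n b+ l.
The two rarest classes, n+ b+ l+ and n b l, are the double crossovers. Comparing them with the parentals, only the b allele has switched, so b is the middle locus and the order is l – b – n.
Crossovers in the b–n interval produce the single-crossover classes n b l+ and n+ b+ l (191 + 143 = 334) plus the double crossovers (51).
RF(b–n) = (334 + 51) / 1500 = 385/1500 = 0.2567 → 25.7 cM.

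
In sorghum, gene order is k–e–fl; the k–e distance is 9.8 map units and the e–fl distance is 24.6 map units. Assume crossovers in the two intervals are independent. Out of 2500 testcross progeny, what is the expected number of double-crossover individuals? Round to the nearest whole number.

60

Map distances give recombination frequencies of 0.098 and 0.246 for the two intervals.
With no interference, expected double-crossover frequency = 0.098 × 0.246 = 0.02411.
Expected number = 0.02411 × 2500 = 60.27 ≈ 60.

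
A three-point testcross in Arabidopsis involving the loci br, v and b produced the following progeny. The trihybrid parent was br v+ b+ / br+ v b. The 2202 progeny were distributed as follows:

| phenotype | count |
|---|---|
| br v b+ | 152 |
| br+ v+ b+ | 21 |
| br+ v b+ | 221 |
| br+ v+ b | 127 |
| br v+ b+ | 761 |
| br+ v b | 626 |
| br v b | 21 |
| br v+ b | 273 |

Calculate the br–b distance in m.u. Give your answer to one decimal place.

The two rarest classes, br+ v+ b+ and br v b, are the double crossovers. Comparing them with the parentals, only the br allele has switched, so br is the middle locus and the order is b – br – v.
Crossovers in the b–br interval produce the single-crossover classes br v+ b and br+ v b+ (273 + 221 = 494) plus the double crossovers (42).
RF(b–br) = (494 + 42) / 2202 = 536/2202 = 0.2434 → 24.3 m.u.

24.3 m.u.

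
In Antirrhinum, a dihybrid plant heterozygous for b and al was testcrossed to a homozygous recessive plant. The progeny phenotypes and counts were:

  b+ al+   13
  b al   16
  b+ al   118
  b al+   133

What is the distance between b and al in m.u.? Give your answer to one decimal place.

10.4 m.u.

The two most frequent classes, b+ al (118) and b al+ (133), are the parental types, so the F1 was b+ al / b al+.
The recombinant classes are b+ al+ and b al: 13 + 16 = 29.
Recombination frequency = 29/280 = 0.1036 ≈ 10.4%, i.e. 10.4 m.u.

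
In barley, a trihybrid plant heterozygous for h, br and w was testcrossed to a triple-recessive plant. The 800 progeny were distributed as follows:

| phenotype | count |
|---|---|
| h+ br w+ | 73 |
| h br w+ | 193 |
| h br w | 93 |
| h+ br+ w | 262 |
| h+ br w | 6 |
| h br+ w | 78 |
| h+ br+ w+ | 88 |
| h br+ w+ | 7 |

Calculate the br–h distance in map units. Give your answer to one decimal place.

20.5 map units

The two most frequent reciprocal classes, h+ br+ w and h br w+, are the parental types, so the F1 was h+ br+ w / h br w+.
The two rarest classes, h+ br w and h br+ w+, are the double crossovers. Comparing them with the parentals, only the br allele has switched, so br is the middle locus and the order is h – br – w.
Crossovers in the h–br interval produce the single-crossover classes h br+ w and h+ br w+ (78 + 73 = 151) plus the double crossovers (13).
RF(h–br) = (151 + 13) / 800 = 164/800 = 0.2050 → 20.5 map units.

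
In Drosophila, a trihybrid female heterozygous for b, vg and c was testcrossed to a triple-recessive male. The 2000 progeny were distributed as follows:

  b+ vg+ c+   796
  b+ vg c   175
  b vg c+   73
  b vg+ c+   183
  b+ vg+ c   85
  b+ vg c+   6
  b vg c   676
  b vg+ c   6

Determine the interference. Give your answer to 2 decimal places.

0.62

The two most frequent reciprocal classes, b vg c and b+ vg+ c+, are the parental types, so the F1 was b vg c / b+ vg+ c+.
The two rarest classes, b vg+ c and b+ vg c+, are the double crossovers. Comparing them with the parentals, only the vg allele has switched, so vg is the middle locus and the order is c – vg – b.
c–vg: (158 + 12)/2000 = 0.0850; vg–b: (358 + 12)/2000 = 0.1850.
Expected DCO frequency = 0.0850 × 0.1850 ≈ 0.01572; observed = 12/2000 ≈ 0.00600.
Coefficient of coincidence = 0.00600/0.01572 ≈ 0.38; interference = 1 − 0.38 = 0.62.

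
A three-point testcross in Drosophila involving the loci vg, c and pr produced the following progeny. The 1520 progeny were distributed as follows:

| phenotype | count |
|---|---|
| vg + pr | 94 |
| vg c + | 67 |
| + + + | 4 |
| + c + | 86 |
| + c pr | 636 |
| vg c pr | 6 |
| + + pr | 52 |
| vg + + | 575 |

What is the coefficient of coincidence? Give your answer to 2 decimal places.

The two most frequent reciprocal classes, vg + + and + c pr, are the parental types, so the F1 was vg + + / + c pr.
The two rarest classes, + + + and vg c pr, are the double crossovers. Comparing them with the parentals, only the vg allele has switched, so vg is the middle locus and the order is c – vg – pr.
c–vg: (119 + 10)/1520 = 0.0849; vg–pr: (180 + 10)/1520 = 0.1250.
Expected DCO frequency = 0.0849 × 0.1250 ≈ 0.01061; observed = 10/1520 ≈ 0.00658.
Coefficient of coincidence = 0.00658/0.01061 ≈ 0.62.

0.62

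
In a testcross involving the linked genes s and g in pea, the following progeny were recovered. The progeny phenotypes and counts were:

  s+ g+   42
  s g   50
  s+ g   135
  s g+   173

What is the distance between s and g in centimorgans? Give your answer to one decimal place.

The two most frequent classes, s+ g (135) and s g+ (173), are the parental types, so the F1 was s+ g / s g+.
The recombinant classes are s+ g+ and s g: 42 + 50 = 92.
Recombination frequency = 92/400 = 0.2300 ≈ 23.0%, i.e. 23.0 centimorgans.

23.0 centimorgans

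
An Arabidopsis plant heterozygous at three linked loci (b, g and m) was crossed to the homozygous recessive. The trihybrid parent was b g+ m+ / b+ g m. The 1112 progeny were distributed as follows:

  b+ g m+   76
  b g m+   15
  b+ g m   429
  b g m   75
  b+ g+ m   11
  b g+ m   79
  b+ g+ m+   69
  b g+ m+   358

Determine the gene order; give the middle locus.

The two rarest classes, b g m+ and b+ g+ m, are the double crossovers. Comparing them with the parentals, only the g allele has switched, so g is the middle locus and the order is m – g – b.

g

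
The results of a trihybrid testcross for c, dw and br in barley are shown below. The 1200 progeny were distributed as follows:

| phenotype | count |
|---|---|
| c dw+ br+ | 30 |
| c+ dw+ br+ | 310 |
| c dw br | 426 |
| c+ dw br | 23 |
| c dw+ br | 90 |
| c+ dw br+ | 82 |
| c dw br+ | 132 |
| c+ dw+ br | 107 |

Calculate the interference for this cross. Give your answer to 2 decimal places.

The two most frequent reciprocal classes, c dw br and c+ dw+ br+, are the parental types, so the F1 was c dw br / c+ dw+ br+.
The two rarest classes, c+ dw br and c dw+ br+, are the double crossovers. Comparing them with the parentals, only the c allele has switched, so c is the middle locus and the order is br – c – dw.
br–c: (239 + 53)/1200 = 0.2433; c–dw: (172 + 53)/1200 = 0.1875.
Expected DCO frequency = 0.2433 × 0.1875 ≈ 0.04562; observed = 53/1200 ≈ 0.04417.
Coefficient of coincidence = 0.04417/0.04562 ≈ 0.97; interference = 1 − 0.97 = 0.03.

0.03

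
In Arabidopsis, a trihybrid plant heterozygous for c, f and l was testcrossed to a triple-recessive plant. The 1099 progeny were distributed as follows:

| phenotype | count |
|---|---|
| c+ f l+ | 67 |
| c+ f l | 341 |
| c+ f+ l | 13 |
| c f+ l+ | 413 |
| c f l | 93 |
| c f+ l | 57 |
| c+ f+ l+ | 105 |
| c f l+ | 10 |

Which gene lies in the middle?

The two most frequent reciprocal classes, c+ f l and c f+ l+, are the parental types, so the F1 was c+ f l / c f+ l+.
The two rarest classes, c+ f+ l and c f l+, are the double crossovers. Comparing them with the parentals, only the f allele has switched, so f is the middle locus and the order is l – f – c.

f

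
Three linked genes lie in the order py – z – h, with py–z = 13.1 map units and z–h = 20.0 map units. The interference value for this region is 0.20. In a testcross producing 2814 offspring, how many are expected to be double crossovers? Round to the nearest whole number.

59

Map distances give recombination frequencies of 0.131 and 0.200 for the two intervals.
With interference 0.20 (so coincidence = 0.80), expected double-crossover frequency = 0.131 × 0.200 × 0.80 = 0.02096.
Expected number = 0.02096 × 2814 = 58.98 ≈ 59.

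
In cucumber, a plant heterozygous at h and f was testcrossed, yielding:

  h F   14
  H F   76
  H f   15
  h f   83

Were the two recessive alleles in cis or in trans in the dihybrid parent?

cis

The two most frequent classes are H F (76) and h f (83); these are the parental (non-recombinant) types.
So the F1 carried H F on one chromosome and h f on the other — the recessive alleles are on the same chromosome (cis / coupling).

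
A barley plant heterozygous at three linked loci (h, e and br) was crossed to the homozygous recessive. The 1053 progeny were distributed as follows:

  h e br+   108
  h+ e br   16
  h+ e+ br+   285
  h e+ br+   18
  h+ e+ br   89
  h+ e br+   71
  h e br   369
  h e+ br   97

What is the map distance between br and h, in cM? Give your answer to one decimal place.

The two most frequent reciprocal classes, h e br and h+ e+ br+, are the parental types, so the F1 was h e br / h+ e+ br+.
The two rarest classes, h+ e br and h e+ br+, are the double crossovers. Comparing them with the parentals, only the h allele has switched, so h is the middle locus and the order is e – h – br.
Crossovers in the h–br interval produce the single-crossover classes h e br+ and h+ e+ br (108 + 89 = 197) plus the double crossovers (34).
RF(h–br) = (197 + 34) / 1053 = 231/1053 = 0.2194 → 21.9 cM.

21.9 cM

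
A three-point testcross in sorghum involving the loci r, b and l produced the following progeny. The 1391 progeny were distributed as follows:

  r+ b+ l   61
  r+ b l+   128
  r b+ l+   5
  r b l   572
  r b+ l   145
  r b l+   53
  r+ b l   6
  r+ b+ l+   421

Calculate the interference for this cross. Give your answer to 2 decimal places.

The two most frequent reciprocal classes, r b l and r+ b+ l+, are the parental types, so the F1 was r b l / r+ b+ l+.
The two rarest classes, r+ b l and r b+ l+, are the double crossovers. Comparing them with the parentals, only the r allele has switched, so r is the middle locus and the order is l – r – b.
l–r: (114 + 11)/1391 = 0.0899; r–b: (273 + 11)/1391 = 0.2042.
Expected DCO frequency = 0.0899 × 0.2042 ≈ 0.01836; observed = 11/1391 ≈ 0.00791.
Coefficient of coincidence = 0.00791/0.01836 ≈ 0.43; interference = 1 − 0.43 = 0.57.

0.57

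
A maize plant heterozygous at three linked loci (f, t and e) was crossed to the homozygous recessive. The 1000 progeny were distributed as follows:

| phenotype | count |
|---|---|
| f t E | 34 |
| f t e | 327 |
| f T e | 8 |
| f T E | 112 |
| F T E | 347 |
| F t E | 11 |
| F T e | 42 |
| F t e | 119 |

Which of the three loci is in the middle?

t

The two most frequent reciprocal classes, f t e and F T E, are the parental types, so the F1 was f t e / F T E.
The two rarest classes, f T e and F t E, are the double crossovers. Comparing them with the parentals, only the t allele has switched, so t is the middle locus and the order is e – t – f.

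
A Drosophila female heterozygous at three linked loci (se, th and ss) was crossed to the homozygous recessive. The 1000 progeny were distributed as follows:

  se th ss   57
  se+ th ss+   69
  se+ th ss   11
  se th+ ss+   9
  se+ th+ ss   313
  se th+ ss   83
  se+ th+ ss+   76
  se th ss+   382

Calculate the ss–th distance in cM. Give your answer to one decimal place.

15.3 cM

The two most frequent reciprocal classes, se th ss+ and se+ th+ ss, are the parental types, so the F1 was se th ss+ / se+ th+ ss.
The two rarest classes, se th+ ss+ and se+ th ss, are the double crossovers. Comparing them with the parentals, only the th allele has switched, so th is the middle locus and the order is se – th – ss.
Crossovers in the th–ss interval produce the single-crossover classes se th ss and se+ th+ ss+ (57 + 76 = 133) plus the double crossovers (20).
RF(th–ss) = (133 + 20) / 1000 = 153/1000 = 0.1530 → 15.3 cM.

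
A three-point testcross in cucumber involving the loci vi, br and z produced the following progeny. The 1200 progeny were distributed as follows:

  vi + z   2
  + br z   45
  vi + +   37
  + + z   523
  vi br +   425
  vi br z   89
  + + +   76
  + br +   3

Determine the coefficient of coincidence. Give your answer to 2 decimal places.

0.41

The two most frequent reciprocal classes, vi br + and + + z, are the parental types, so the F1 was vi br + / + + z.
The two rarest classes, + br + and vi + z, are the double crossovers. Comparing them with the parentals, only the vi allele has switched, so vi is the middle locus and the order is z – vi – br.
z–vi: (165 + 5)/1200 = 0.1417; vi–br: (82 + 5)/1200 = 0.0725.
Expected DCO frequency = 0.1417 × 0.0725 ≈ 0.01027; observed = 5/1200 ≈ 0.00417.
Coefficient of coincidence = 0.00417/0.01027 ≈ 0.41.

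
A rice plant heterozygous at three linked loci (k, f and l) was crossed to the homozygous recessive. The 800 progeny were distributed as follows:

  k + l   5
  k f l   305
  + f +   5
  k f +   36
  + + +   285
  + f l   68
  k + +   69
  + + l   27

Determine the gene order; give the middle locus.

The two most frequent reciprocal classes, k f l and + + +, are the parental types, so the F1 was k f l / + + +.
The two rarest classes, k + l and + f +, are the double crossovers. Comparing them with the parentals, only the f allele has switched, so f is the middle locus and the order is l – f – k.

f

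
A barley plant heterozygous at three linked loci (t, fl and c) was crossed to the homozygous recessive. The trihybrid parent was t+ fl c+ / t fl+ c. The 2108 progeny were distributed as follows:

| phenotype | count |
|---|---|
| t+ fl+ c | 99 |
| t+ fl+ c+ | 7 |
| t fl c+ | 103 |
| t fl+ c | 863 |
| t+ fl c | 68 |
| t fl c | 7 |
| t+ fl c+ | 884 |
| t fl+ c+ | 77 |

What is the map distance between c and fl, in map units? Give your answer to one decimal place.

7.5 map units

The two rarest classes, t+ fl+ c+ and t fl c, are the double crossovers. Comparing them with the parentals, only the fl allele has switched, so fl is the middle locus and the order is c – fl – t.
Crossovers in the c–fl interval produce the single-crossover classes t+ fl c and t fl+ c+ (68 + 77 = 145) plus the double crossovers (14).
RF(c–fl) = (145 + 14) / 2108 = 159/2108 = 0.0754 → 7.5 map units.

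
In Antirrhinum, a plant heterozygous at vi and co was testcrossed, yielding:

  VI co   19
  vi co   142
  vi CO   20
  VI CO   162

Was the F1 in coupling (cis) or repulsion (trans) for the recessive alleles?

The two most frequent classes are VI CO (162) and vi co (142); these are the parental (non-recombinant) types.
So the F1 carried VI CO on one chromosome and vi co on the other — the recessive alleles are on the same chromosome (cis / coupling).

cis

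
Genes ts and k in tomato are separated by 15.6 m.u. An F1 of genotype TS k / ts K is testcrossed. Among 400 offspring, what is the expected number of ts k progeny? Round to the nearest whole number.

A map distance of 15.6 m.u. corresponds to a recombination frequency of 0.156.
The F1 is TS k / ts K, so ts k is a recombinant gamete class with expected frequency r/2 = 0.156/2 = 0.0780.
Expected number = 0.0780 × 400 = 31.20 ≈ 31.

31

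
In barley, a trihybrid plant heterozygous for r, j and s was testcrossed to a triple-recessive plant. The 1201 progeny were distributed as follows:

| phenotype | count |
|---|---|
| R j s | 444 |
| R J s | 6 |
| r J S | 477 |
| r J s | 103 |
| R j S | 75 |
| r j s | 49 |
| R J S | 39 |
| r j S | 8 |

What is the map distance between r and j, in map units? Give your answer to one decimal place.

8.5 map units

The two most frequent reciprocal classes, R j s and r J S, are the parental types, so the F1 was R j s / r J S.
The two rarest classes, R J s and r j S, are the double crossovers. Comparing them with the parentals, only the j allele has switched, so j is the middle locus and the order is s – j – r.
Crossovers in the j–r interval produce the single-crossover classes r j s and R J S (49 + 39 = 88) plus the double crossovers (14).
RF(j–r) = (88 + 14) / 1201 = 102/1201 = 0.0849 → 8.5 map units.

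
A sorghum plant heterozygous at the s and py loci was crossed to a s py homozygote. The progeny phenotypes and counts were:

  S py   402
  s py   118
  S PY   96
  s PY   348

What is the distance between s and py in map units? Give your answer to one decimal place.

22.2 map units

The two most frequent classes, S py (402) and s PY (348), are the parental types, so the F1 was S py / s PY.
The recombinant classes are S PY and s py: 96 + 118 = 214.
Recombination frequency = 214/964 = 0.2220 ≈ 22.2%, i.e. 22.2 map units.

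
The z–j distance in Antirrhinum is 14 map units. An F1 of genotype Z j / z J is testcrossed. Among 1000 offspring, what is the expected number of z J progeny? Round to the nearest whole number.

A map distance of 14 map units corresponds to a recombination frequency of 0.140.
The F1 is Z j / z J, so z J is a parental gamete class with expected frequency (1 − r)/2 = 0.860/2 = 0.4300.
Expected number = 0.4300 × 1000 = 430.00 ≈ 430.

430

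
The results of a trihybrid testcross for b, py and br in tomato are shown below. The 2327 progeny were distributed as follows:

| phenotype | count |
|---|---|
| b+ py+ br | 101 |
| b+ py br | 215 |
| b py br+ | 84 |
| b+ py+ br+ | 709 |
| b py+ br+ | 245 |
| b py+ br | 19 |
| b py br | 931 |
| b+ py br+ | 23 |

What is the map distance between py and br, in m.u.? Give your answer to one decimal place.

The two most frequent reciprocal classes, b py br and b+ py+ br+, are the parental types, so the F1 was b py br / b+ py+ br+.
The two rarest classes, b py+ br and b+ py br+, are the double crossovers. Comparing them with the parentals, only the py allele has switched, so py is the middle locus and the order is b – py – br.
Crossovers in the py–br interval produce the single-crossover classes b py br+ and b+ py+ br (84 + 101 = 185) plus the double crossovers (42).
RF(py–br) = (185 + 42) / 2327 = 227/2327 = 0.0976 → 9.8 m.u.

9.8 m.u.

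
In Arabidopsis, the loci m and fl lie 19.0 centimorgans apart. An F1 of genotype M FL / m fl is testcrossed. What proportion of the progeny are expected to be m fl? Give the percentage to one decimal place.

A map distance of 19.0 centimorgans corresponds to a recombination frequency of 0.190.
The F1 is M FL / m fl, so m fl is a parental gamete class with expected frequency (1 − r)/2 = 0.810/2 = 0.4050.
That is 0.4050 = 40.5% of the progeny.

40.5%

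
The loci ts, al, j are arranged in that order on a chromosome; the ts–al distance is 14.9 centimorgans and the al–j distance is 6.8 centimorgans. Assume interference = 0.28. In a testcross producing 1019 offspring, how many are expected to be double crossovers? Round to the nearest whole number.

7

Map distances give recombination frequencies of 0.149 and 0.068 for the two intervals.
With interference 0.28 (so coincidence = 0.72), expected double-crossover frequency = 0.149 × 0.068 × 0.72 = 0.00730.
Expected number = 0.00730 × 1019 = 7.43 ≈ 7.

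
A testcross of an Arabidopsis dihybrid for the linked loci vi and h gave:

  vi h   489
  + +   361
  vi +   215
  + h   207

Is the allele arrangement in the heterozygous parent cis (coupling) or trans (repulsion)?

cis

The two most frequent classes are + + (361) and vi h (489); these are the parental (non-recombinant) types.
So the F1 carried + + on one chromosome and vi h on the other — the recessive alleles are on the same chromosome (cis / coupling).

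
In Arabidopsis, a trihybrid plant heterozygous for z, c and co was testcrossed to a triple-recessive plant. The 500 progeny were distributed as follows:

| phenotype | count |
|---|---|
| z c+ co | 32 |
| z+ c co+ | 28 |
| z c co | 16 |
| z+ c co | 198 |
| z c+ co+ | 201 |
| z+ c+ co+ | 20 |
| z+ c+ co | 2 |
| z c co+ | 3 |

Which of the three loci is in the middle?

The two most frequent reciprocal classes, z+ c co and z c+ co+, are the parental types, so the F1 was z+ c co / z c+ co+.
The two rarest classes, z+ c+ co and z c co+, are the double crossovers. Comparing them with the parentals, only the c allele has switched, so c is the middle locus and the order is co – c – z.

c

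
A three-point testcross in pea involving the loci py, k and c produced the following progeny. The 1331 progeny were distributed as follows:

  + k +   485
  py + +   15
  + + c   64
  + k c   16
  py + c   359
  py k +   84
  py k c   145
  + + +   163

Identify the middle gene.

c

The two most frequent reciprocal classes, py + c and + k +, are the parental types, so the F1 was py + c / + k +.
The two rarest classes, py + + and + k c, are the double crossovers. Comparing them with the parentals, only the c allele has switched, so c is the middle locus and the order is py – c – k.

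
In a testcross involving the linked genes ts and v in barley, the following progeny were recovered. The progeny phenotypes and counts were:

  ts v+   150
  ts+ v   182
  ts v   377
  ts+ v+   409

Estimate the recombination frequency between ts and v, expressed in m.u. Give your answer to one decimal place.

The two most frequent classes, ts+ v+ (409) and ts v (377), are the parental types, so the F1 was ts+ v+ / ts v.
The recombinant classes are ts+ v and ts v+: 182 + 150 = 332.
Recombination frequency = 332/1118 = 0.2970 ≈ 29.7%, i.e. 29.7 m.u.

29.7 m.u.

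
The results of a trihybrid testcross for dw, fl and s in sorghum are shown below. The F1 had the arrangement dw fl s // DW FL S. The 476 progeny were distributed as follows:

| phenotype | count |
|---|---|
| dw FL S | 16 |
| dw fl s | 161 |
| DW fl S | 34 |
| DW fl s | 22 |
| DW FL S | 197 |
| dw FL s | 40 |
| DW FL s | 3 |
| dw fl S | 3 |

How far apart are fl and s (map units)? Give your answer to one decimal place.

16.8 map units

The two rarest classes, dw fl S and DW FL s, are the double crossovers. Comparing them with the parentals, only the s allele has switched, so s is the middle locus and the order is fl – s – dw.
Crossovers in the fl–s interval produce the single-crossover classes dw FL s and DW fl S (40 + 34 = 74) plus the double crossovers (6).
RF(fl–s) = (74 + 6) / 476 = 80/476 = 0.1681 → 16.8 map units.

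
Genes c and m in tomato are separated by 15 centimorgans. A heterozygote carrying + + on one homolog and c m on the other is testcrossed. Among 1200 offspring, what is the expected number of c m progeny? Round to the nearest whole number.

510

A map distance of 15 centimorgans corresponds to a recombination frequency of 0.150.
The F1 is + + / c m, so c m is a parental gamete class with expected frequency (1 − r)/2 = 0.850/2 = 0.4250.
Expected number = 0.4250 × 1200 = 510.00 ≈ 510.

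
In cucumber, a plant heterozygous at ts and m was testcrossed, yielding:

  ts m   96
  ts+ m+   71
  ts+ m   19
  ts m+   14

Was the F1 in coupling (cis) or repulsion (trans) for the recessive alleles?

The two most frequent classes are ts+ m+ (71) and ts m (96); these are the parental (non-recombinant) types.
So the F1 carried ts+ m+ on one chromosome and ts m on the other — the recessive alleles are on the same chromosome (cis / coupling).

cis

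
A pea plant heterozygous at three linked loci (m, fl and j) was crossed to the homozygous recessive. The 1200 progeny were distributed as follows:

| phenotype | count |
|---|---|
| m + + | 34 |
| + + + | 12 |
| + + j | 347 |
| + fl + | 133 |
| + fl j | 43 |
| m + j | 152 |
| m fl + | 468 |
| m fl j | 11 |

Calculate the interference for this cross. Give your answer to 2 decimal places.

0.10

The two most frequent reciprocal classes, + + j and m fl +, are the parental types, so the F1 was + + j / m fl +.
The two rarest classes, + + + and m fl j, are the double crossovers. Comparing them with the parentals, only the j allele has switched, so j is the middle locus and the order is m – j – fl.
m–j: (285 + 23)/1200 = 0.2567; j–fl: (77 + 23)/1200 = 0.0833.
Expected DCO frequency = 0.2567 × 0.0833 ≈ 0.02138; observed = 23/1200 ≈ 0.01917.
Coefficient of coincidence = 0.01917/0.02138 ≈ 0.90; interference = 1 − 0.90 = 0.10.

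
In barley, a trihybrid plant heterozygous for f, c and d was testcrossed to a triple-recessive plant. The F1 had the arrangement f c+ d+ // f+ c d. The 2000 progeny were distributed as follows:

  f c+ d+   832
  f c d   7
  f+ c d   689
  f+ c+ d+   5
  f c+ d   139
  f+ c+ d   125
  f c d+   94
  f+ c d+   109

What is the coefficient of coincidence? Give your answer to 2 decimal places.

0.40

The two rarest classes, f+ c+ d+ and f c d, are the double crossovers. Comparing them with the parentals, only the f allele has switched, so f is the middle locus and the order is c – f – d.
c–f: (219 + 12)/2000 = 0.1155; f–d: (248 + 12)/2000 = 0.1300.
Expected DCO frequency = 0.1155 × 0.1300 ≈ 0.01502; observed = 12/2000 ≈ 0.00600.
Coefficient of coincidence = 0.00600/0.01502 ≈ 0.40.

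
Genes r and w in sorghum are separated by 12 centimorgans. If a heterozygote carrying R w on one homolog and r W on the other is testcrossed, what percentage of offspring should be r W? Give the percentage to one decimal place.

44.0%

A map distance of 12 centimorgans corresponds to a recombination frequency of 0.120.
The F1 is R w / r W, so r W is a parental gamete class with expected frequency (1 − r)/2 = 0.880/2 = 0.4400.
That is 0.4400 = 44.0% of the progeny.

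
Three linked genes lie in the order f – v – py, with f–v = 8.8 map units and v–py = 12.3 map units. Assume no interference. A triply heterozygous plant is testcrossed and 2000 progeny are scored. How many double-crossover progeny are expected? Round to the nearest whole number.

Map distances give recombination frequencies of 0.088 and 0.123 for the two intervals.
With no interference, expected double-crossover frequency = 0.088 × 0.123 = 0.01082.
Expected number = 0.01082 × 2000 = 21.65 ≈ 22.

22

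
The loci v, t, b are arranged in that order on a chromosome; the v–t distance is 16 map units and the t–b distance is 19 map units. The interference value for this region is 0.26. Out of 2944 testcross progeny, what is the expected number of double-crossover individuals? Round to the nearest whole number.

Map distances give recombination frequencies of 0.160 and 0.190 for the two intervals.
With interference 0.26 (so coincidence = 0.74), expected double-crossover frequency = 0.160 × 0.190 × 0.74 = 0.02250.
Expected number = 0.02250 × 2944 = 66.23 ≈ 66.

66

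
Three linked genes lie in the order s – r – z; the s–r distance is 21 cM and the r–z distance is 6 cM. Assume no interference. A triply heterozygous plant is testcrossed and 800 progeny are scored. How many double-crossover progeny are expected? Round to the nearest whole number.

Map distances give recombination frequencies of 0.210 and 0.060 for the two intervals.
With no interference, expected double-crossover frequency = 0.210 × 0.060 = 0.01260.
Expected number = 0.01260 × 800 = 10.08 ≈ 10.

10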